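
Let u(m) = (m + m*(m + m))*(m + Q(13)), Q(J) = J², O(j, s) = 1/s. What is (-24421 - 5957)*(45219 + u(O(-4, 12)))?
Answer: -197879350397/144 ≈ -1.3742e+9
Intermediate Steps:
u(m) = (169 + m)*(m + 2*m²) (u(m) = (m + m*(m + m))*(m + 13²) = (m + m*(2*m))*(m + 169) = (m + 2*m²)*(169 + m) = (169 + m)*(m + 2*m²))
(-24421 - 5957)*(45219 + u(O(-4, 12))) = (-24421 - 5957)*(45219 + (169 + 2*(1/12)² + 339/12)/12) = -30378*(45219 + (169 + 2*(1/12)² + 339*(1/12))/12) = -30378*(45219 + (169 + 2*(1/144) + 113/4)/12) = -30378*(45219 + (169 + 1/72 + 113/4)/12) = -30378*(45219 + (1/12)*(14203/72)) = -30378*(45219 + 14203/864) = -30378*39083419/864 = -197879350397/144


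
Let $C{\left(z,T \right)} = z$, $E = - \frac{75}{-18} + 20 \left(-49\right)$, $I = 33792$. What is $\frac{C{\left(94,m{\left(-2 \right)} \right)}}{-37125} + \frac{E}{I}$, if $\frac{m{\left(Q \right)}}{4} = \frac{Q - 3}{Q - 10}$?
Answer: $- \frac{2388137}{76032000} \approx -0.03141$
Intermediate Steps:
$m{\left(Q \right)} = \frac{4 \left(-3 + Q\right)}{-10 + Q}$ ($m{\left(Q \right)} = 4 \frac{Q - 3}{Q - 10} = 4 \frac{-3 + Q}{-10 + Q} = \frac{4 \left(-3 + Q\right)}{-10 + Q}$)
$E = - \frac{5855}{6}$ ($E = \left(-75\right) \left(- \frac{1}{18}\right) - 980 = \frac{25}{6} - 980 = - \frac{5855}{6} \approx -975.83$)
$\frac{C{\left(94,m{\left(-2 \right)} \right)}}{-37125} + \frac{E}{I} = \frac{94}{-37125} - \frac{5855}{6 \cdot 33792} = 94 \left(- \frac{1}{37125}\right) - \frac{5855}{202752} = - \frac{94}{37125} - \frac{5855}{202752} = - \frac{2388137}{76032000}$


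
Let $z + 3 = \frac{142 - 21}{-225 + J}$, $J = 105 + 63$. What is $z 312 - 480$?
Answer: $- \frac{39488}{19} \approx -2078.3$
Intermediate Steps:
$J = 168$
$z = - \frac{292}{57}$ ($z = -3 + \frac{142 - 21}{-225 + 168} = -3 + \frac{121}{-57} = -3 + 121 \left(- \frac{1}{57}\right) = -3 - \frac{121}{57} = - \frac{292}{57} \approx -5.1228$)
$z 312 - 480 = \left(- \frac{292}{57}\right) 312 - 480 = - \frac{30368}{19} - 480 = - \frac{39488}{19}$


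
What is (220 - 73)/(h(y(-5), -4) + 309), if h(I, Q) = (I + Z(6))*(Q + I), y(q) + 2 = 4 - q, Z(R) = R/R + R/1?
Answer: 49/117 ≈ 0.41880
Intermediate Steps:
Z(R) = 1 + R (Z(R) = 1 + R*1 = 1 + R)
y(q) = 2 - q (y(q) = -2 + (4 - q) = 2 - q)
h(I, Q) = (7 + I)*(I + Q) (h(I, Q) = (I + (1 + 6))*(Q + I) = (I + 7)*(I + Q) = (7 + I)*(I + Q))
(220 - 73)/(h(y(-5), -4) + 309) = (220 - 73)/(((2 - 1*(-5))² + 7*(2 - 1*(-5)) + 7*(-4) + (2 - 1*(-5))*(-4)) + 309) = 147/(((2 + 5)² + 7*(2 + 5) - 28 + (2 + 5)*(-4)) + 309) = 147/((7² + 7*7 - 28 + 7*(-4)) + 309) = 147/((49 + 49 - 28 - 28) + 309) = 147/(42 + 309) = 147/351 = 147*(1/351) = 49/117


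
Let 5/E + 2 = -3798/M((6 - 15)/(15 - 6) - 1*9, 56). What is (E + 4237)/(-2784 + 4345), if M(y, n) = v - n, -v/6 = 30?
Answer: 7046721/2595943 ≈ 2.7145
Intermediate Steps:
v = -180 (v = -6*30 = -180)
M(y, n) = -180 - n
E = 590/1663 (E = 5/(-2 - 3798/(-180 - 1*56)) = 5/(-2 - 3798/(-180 - 56)) = 5/(-2 - 3798/(-236)) = 5/(-2 - 3798*(-1/236)) = 5/(-2 + 1899/118) = 5/(1663/118) = 5*(118/1663) = 590/1663 ≈ 0.35478)
(E + 4237)/(-2784 + 4345) = (590/1663 + 4237)/(-2784 + 4345) = (7046721/1663)/1561 = (7046721/1663)*(1/1561) = 7046721/2595943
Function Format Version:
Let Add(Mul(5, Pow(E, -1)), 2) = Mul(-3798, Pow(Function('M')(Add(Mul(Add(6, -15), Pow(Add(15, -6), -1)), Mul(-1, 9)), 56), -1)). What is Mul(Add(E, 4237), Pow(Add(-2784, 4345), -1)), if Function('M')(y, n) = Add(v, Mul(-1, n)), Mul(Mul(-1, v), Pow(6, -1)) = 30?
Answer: Rational(7046721, 2595943) ≈ 2.7145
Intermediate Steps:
v = -180 (v = Mul(-6, 30) = -180)
Function('M')(y, n) = Add(-180, Mul(-1, n))
E = Rational(590, 1663) (E = Mul(5, Pow(Add(-2, Mul(-3798, Pow(Add(-180, Mul(-1, 56)), -1))), -1)) = Mul(5, Pow(Add(-2, Mul(-3798, Pow(Add(-180, -56), -1))), -1)) = Mul(5, Pow(Add(-2, Mul(-3798, Pow(-236, -1))), -1)) = Mul(5, Pow(Add(-2, Mul(-3798, Rational(-1, 236))), -1)) = Mul(5, Pow(Add(-2, Rational(1899, 118)), -1)) = Mul(5, Pow(Rational(1663, 118), -1)) = Mul(5, Rational(118, 1663)) = Rational(590, 1663) ≈ 0.35478)
Mul(Add(E, 4237), Pow(Add(-2784, 4345), -1)) = Mul(Add(Rational(590, 1663), 4237), Pow(Add(-2784, 4345), -1)) = Mul(Rational(7046721, 1663), Pow(1561, -1)) = Mul(Rational(7046721, 1663), Rational(1, 1561)) = Rational(7046721, 2595943)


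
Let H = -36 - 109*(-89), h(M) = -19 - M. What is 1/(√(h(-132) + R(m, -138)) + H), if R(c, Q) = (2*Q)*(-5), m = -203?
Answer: 9665/93410732 - √1493/93410732 ≈ 0.00010305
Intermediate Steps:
H = 9665 (H = -36 + 9701 = 9665)
R(c, Q) = -10*Q
1/(√(h(-132) + R(m, -138)) + H) = 1/(√((-19 - 1*(-132)) - 10*(-138)) + 9665) = 1/(√((-19 + 132) + 1380) + 9665) = 1/(√(113 + 1380) + 9665) = 1/(√1493 + 9665) = 1/(9665 + √1493)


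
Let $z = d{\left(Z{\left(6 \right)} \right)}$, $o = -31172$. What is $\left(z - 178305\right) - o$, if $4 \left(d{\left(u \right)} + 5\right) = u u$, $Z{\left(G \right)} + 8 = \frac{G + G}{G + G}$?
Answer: $- \frac{588503}{4} \approx -1.4713 \cdot 10^{5}$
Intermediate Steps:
$Z{\left(G \right)} = -7$ ($Z{\left(G \right)} = -8 + \frac{G + G}{G + G} = -8 + \frac{2 G}{2 G} = -8 + 2 G \frac{1}{2 G} = -8 + 1 = -7$)
$d{\left(u \right)} = -5 + \frac{u^{2}}{4}$ ($d{\left(u \right)} = -5 + \frac{u u}{4} = -5 + \frac{u^{2}}{4}$)
$z = \frac{29}{4}$ ($z = -5 + \frac{\left(-7\right)^{2}}{4} = -5 + \frac{1}{4} \cdot 49 = -5 + \frac{49}{4} = \frac{29}{4} \approx 7.25$)
$\left(z - 178305\right) - o = \left(\frac{29}{4} - 178305\right) - -31172 = \left(\frac{29}{4} - 178305\right) + 31172 = - \frac{713191}{4} + 31172 = - \frac{588503}{4}$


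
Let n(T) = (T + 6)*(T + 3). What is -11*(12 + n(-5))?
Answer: -110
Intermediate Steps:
n(T) = (3 + T)*(6 + T) (n(T) = (6 + T)*(3 + T) = (3 + T)*(6 + T))
-11*(12 + n(-5)) = -11*(12 + (18 + (-5)² + 9*(-5))) = -11*(12 + (18 + 25 - 45)) = -11*(12 - 2) = -11*10 = -110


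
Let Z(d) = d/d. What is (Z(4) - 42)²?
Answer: 1681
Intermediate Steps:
Z(d) = 1
(Z(4) - 42)² = (1 - 42)² = (-41)² = 1681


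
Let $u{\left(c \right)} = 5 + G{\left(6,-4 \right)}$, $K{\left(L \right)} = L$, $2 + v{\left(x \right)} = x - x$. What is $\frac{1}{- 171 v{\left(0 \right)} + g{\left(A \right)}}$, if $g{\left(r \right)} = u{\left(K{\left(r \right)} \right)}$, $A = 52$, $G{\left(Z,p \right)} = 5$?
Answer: $\frac{1}{352} \approx 0.0028409$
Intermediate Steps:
$v{\left(x \right)} = -2$ ($v{\left(x \right)} = -2 + \left(x - x\right) = -2 + 0 = -2$)
$u{\left(c \right)} = 10$ ($u{\left(c \right)} = 5 + 5 = 10$)
$g{\left(r \right)} = 10$
$\frac{1}{- 171 v{\left(0 \right)} + g{\left(A \right)}} = \frac{1}{\left(-171\right) \left(-2\right) + 10} = \frac{1}{342 + 10} = \frac{1}{352}$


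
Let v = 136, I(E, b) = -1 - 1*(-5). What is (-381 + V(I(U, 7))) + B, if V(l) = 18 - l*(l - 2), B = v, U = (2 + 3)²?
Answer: -235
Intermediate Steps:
U = 25 (U = 5² = 25)
I(E, b) = 4 (I(E, b) = -1 + 5 = 4)
B = 136
V(l) = 18 - l*(-2 + l)
(-381 + V(I(U, 7))) + B = (-381 + (18 - 1*4² + 2*4)) + 136 = (-381 + (18 - 1*16 + 8)) + 136 = (-381 + (18 - 16 + 8)) + 136 = (-381 + 10) + 136 = -371 + 136 = -235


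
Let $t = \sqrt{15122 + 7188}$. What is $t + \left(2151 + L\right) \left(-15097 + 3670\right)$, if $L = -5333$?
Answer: $36360714 + \sqrt{22310} \approx 3.6361 \cdot 10^{7}$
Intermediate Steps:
$t = \sqrt{22310} \approx 149.37$
$t + \left(2151 + L\right) \left(-15097 + 3670\right) = \sqrt{22310} + \left(2151 - 5333\right) \left(-15097 + 3670\right) = \sqrt{22310} - -36360714 = \sqrt{22310} + 36360714 = 36360714 + \sqrt{22310}$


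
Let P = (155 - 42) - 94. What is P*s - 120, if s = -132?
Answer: -2628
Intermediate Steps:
P = 19 (P = 113 - 94 = 19)
P*s - 120 = 19*(-132) - 120 = -2508 - 120 = -2628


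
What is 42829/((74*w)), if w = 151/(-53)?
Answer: -2269937/11174 ≈ -203.14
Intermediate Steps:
w = -151/53 (w = 151*(-1/53) = -151/53 ≈ -2.8491)
42829/((74*w)) = 42829/((74*(-151/53))) = 42829/(-11174/53) = 42829*(-53/11174) = -2269937/11174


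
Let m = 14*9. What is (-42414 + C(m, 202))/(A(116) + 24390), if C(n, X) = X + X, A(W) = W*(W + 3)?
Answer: -21005/19097 ≈ -1.0999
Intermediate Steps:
m = 126
A(W) = W*(3 + W)
C(n, X) = 2*X
(-42414 + C(m, 202))/(A(116) + 24390) = (-42414 + 2*202)/(116*(3 + 116) + 24390) = (-42414 + 404)/(116*119 + 24390) = -42010/(13804 + 24390) = -42010/38194 = -42010*1/38194 = -21005/19097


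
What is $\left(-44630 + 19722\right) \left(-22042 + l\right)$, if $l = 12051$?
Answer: $248855828$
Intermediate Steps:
$\left(-44630 + 19722\right) \left(-22042 + l\right) = \left(-44630 + 19722\right) \left(-22042 + 12051\right) = \left(-24908\right) \left(-9991\right) = 248855828$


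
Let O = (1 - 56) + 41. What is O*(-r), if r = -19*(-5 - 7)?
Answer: 3192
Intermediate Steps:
O = -14 (O = -55 + 41 = -14)
r = 228 (r = -19*(-12) = 228)
O*(-r) = -(-14)*228 = -14*(-228) = 3192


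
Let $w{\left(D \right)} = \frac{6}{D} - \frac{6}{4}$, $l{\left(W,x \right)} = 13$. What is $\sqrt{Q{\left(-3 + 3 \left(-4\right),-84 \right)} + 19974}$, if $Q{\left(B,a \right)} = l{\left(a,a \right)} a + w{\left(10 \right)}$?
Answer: $\frac{27 \sqrt{2590}}{10} \approx 137.41$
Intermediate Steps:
$w{\left(D \right)} = - \frac{3}{2} + \frac{6}{D}$ ($w{\left(D \right)} = \frac{6}{D} - \frac{3}{2} = - \frac{3}{2} + \frac{6}{D}$)
$Q{\left(B,a \right)} = - \frac{9}{10} + 13 a$ ($Q{\left(B,a \right)} = 13 a - \left(\frac{3}{2} - \frac{6}{10}\right) = 13 a + \left(- \frac{3}{2} + 6 \cdot \frac{1}{10}\right) = 13 a + \left(- \frac{3}{2} + \frac{3}{5}\right) = 13 a - \frac{9}{10} = - \frac{9}{10} + 13 a$)
$\sqrt{Q{\left(-3 + 3 \left(-4\right),-84 \right)} + 19974} = \sqrt{\left(- \frac{9}{10} + 13 \left(-84\right)\right) + 19974} = \sqrt{\left(- \frac{9}{10} - 1092\right) + 19974} = \sqrt{- \frac{10929}{10} + 19974} = \sqrt{\frac{188811}{10}} = \frac{27 \sqrt{2590}}{10}$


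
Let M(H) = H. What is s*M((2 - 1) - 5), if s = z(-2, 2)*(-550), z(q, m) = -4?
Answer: -8800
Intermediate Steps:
s = 2200 (s = -4*(-550) = 2200)
s*M((2 - 1) - 5) = 2200*((2 - 1) - 5) = 2200*(1 - 5) = 2200*(-4) = -8800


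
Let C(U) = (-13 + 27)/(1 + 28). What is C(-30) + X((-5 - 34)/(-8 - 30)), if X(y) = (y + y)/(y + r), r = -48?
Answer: 7576/17255 ≈ 0.43906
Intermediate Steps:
X(y) = 2*y/(-48 + y) (X(y) = (y + y)/(y - 48) = (2*y)/(-48 + y) = 2*y/(-48 + y))
C(U) = 14/29
C(-30) + X((-5 - 34)/(-8 - 30)) = 14/29 + 2*((-5 - 34)/(-8 - 30))/(-48 + (-5 - 34)/(-8 - 30)) = 14/29 + 2*(-39/(-38))/(-48 - 39/(-38)) = 14/29 + 2*(-39*(-1/38))/(-48 - 39*(-1/38)) = 14/29 + 2*(39/38)/(-48 + 39/38) = 14/29 + 2*(39/38)/(-1785/38) = 14/29 + 2*(39/38)*(-38/1785) = 14/29 - 26/595 = 7576/17255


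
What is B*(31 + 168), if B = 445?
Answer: 88555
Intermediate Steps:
B*(31 + 168) = 445*(31 + 168) = 445*199 = 88555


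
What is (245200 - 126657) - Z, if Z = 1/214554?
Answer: 25433874821/214554 ≈ 1.1854e+5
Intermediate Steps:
Z = 1/214554 ≈ 4.6608e-6
(245200 - 126657) - Z = (245200 - 126657) - 1*1/214554 = 118543 - 1/214554 = 25433874821/214554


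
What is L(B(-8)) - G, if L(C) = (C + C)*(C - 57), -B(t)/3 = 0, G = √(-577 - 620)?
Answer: -3*I*√133 ≈ -34.598*I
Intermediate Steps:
G = 3*I*√133 (G = √(-1197) = 3*I*√133 ≈ 34.598*I)
B(t) = 0 (B(t) = -3*0 = 0)
L(C) = 2*C*(-57 + C) (L(C) = (2*C)*(-57 + C) = 2*C*(-57 + C))
L(B(-8)) - G = 2*0*(-57 + 0) - 3*I*√133 = 2*0*(-57) - 3*I*√133 = 0 - 3*I*√133 = -3*I*√133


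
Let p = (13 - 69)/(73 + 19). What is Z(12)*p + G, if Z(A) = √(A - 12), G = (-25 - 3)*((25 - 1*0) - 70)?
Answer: 1260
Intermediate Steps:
p = -14/23 (p = -56/92 = -56*1/92 = -14/23 ≈ -0.60870)
G = 1260 (G = -28*((25 + 0) - 70) = -28*(25 - 70) = -28*(-45) = 1260)
Z(A) = √(-12 + A)
Z(12)*p + G = √(-12 + 12)*(-14/23) + 1260 = √0*(-14/23) + 1260 = 0*(-14/23) + 1260 = 0 + 1260 = 1260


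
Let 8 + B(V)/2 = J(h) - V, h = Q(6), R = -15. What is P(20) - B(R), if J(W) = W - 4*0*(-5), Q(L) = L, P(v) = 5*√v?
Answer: -26 + 10*√5 ≈ -3.6393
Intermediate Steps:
h = 6
J(W) = W (J(W) = W + 0*(-5) = W + 0 = W)
B(V) = -4 - 2*V (B(V) = -16 + 2*(6 - V) = -16 + (12 - 2*V) = -4 - 2*V)
P(20) - B(R) = 5*√20 - (-4 - 2*(-15)) = 5*(2*√5) - (-4 + 30) = 10*√5 - 1*26 = 10*√5 - 26 = -26 + 10*√5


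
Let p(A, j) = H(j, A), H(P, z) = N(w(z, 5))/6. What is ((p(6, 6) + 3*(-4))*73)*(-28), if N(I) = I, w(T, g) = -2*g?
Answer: 83804/3 ≈ 27935.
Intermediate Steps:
H(P, z) = -5/3 (H(P, z) = -2*5/6 = -10*⅙ = -5/3)
p(A, j) = -5/3
((p(6, 6) + 3*(-4))*73)*(-28) = ((-5/3 + 3*(-4))*73)*(-28) = ((-5/3 - 12)*73)*(-28) = -41/3*73*(-28) = -2993/3*(-28) = 83804/3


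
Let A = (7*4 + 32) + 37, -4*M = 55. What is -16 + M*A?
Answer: -5399/4 ≈ -1349.8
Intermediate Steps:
M = -55/4 (M = -¼*55 = -55/4 ≈ -13.750)
A = 97 (A = (28 + 32) + 37 = 60 + 37 = 97)
-16 + M*A = -16 - 55/4*97 = -16 - 5335/4 = -5399/4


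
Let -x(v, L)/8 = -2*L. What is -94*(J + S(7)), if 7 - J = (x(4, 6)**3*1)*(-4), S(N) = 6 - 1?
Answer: -332661864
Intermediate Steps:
x(v, L) = 16*L (x(v, L) = -(-16)*L = 16*L)
S(N) = 5
J = 3538951 (J = 7 - (16*6)**3*1*(-4) = 7 - 96**3*1*(-4) = 7 - 884736*1*(-4) = 7 - 884736*(-4) = 7 - 1*(-3538944) = 7 + 3538944 = 3538951)
-94*(J + S(7)) = -94*(3538951 + 5) = -94*3538956 = -332661864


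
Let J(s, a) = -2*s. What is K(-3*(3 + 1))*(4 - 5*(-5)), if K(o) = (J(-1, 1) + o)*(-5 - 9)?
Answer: 4060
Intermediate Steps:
K(o) = -28 - 14*o (K(o) = (-2*(-1) + o)*(-5 - 9) = (2 + o)*(-14) = -28 - 14*o)
K(-3*(3 + 1))*(4 - 5*(-5)) = (-28 - (-42)*(3 + 1))*(4 - 5*(-5)) = (-28 - (-42)*4)*(4 + 25) = (-28 - 14*(-12))*29 = (-28 + 168)*29 = 140*29 = 4060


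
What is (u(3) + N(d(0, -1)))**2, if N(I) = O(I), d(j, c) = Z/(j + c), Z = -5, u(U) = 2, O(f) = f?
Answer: 49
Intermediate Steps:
d(j, c) = -5/(c + j) (d(j, c) = -5/(j + c) = -5/(c + j))
N(I) = I
(u(3) + N(d(0, -1)))**2 = (2 - 5/(-1 + 0))**2 = (2 - 5/(-1))**2 = (2 - 5*(-1))**2 = (2 + 5)**2 = 7**2 = 49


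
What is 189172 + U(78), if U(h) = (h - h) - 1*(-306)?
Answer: 189478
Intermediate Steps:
U(h) = 306 (U(h) = 0 + 306 = 306)
189172 + U(78) = 189172 + 306 = 189478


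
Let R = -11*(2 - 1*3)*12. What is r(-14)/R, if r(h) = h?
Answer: -7/66 ≈ -0.10606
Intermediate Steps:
R = 132 (R = -11*(2 - 3)*12 = -11*(-1)*12 = 11*12 = 132)
r(-14)/R = -14/132 = -14*1/132 = -7/66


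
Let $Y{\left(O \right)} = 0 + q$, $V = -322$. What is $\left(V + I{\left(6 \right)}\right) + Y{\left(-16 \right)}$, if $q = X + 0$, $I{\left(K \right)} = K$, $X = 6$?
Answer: $-310$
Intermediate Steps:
$q = 6$ ($q = 6 + 0 = 6$)
$Y{\left(O \right)} = 6$ ($Y{\left(O \right)} = 0 + 6 = 6$)
$\left(V + I{\left(6 \right)}\right) + Y{\left(-16 \right)} = \left(-322 + 6\right) + 6 = -316 + 6 = -310$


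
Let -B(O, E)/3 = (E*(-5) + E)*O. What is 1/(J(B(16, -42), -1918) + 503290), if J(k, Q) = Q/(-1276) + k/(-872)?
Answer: 69542/35000540815 ≈ 1.9869e-6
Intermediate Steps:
B(O, E) = 12*E*O (B(O, E) = -3*(E*(-5) + E)*O = -3*(-5*E + E)*O = -3*(-4*E)*O = -(-12)*E*O = 12*E*O)
J(k, Q) = -k/872 - Q/1276 (J(k, Q) = Q*(-1/1276) + k*(-1/872) = -Q/1276 - k/872 = -k/872 - Q/1276)
1/(J(B(16, -42), -1918) + 503290) = 1/((-3*(-42)*16/218 - 1/1276*(-1918)) + 503290) = 1/((-1/872*(-8064) + 959/638) + 503290) = 1/((1008/109 + 959/638) + 503290) = 1/(747635/69542 + 503290) = 1/(35000540815/69542) = 69542/35000540815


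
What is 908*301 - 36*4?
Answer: 273164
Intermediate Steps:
908*301 - 36*4 = 273308 - 144 = 273164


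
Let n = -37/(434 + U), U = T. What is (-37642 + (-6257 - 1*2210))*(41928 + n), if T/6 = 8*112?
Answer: -1604604022441/830 ≈ -1.9333e+9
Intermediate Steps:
T = 5376 (T = 6*(8*112) = 6*896 = 5376)
U = 5376
n = -37/5810 (n = -37/(434 + 5376) = -37/5810 ≈ -0.0063683)
(-37642 + (-6257 - 1*2210))*(41928 + n) = (-37642 + (-6257 - 1*2210))*(41928 - 37/5810) = (-37642 + (-6257 - 2210))*(243601643/5810) = (-37642 - 8467)*(243601643/5810) = -46109*243601643/5810 = -1604604022441/830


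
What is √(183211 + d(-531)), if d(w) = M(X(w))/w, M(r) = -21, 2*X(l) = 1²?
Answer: √5739818658/177 ≈ 428.03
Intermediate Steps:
X(l) = ½ (X(l) = (½)*1² = (½)*1 = ½)
d(w) = -21/w
√(183211 + d(-531)) = √(183211 - 21/(-531)) = √(183211 - 21*(-1/531)) = √(183211 + 7/177) = √(32428354/177) = √5739818658/177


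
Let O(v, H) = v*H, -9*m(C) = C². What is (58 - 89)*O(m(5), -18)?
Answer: -1550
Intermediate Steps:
m(C) = -C²/9
O(v, H) = H*v
(58 - 89)*O(m(5), -18) = (58 - 89)*(-(-2)*5²) = -(-558)*(-⅑*25) = -(-558)*(-25)/9 = -31*50 = -1550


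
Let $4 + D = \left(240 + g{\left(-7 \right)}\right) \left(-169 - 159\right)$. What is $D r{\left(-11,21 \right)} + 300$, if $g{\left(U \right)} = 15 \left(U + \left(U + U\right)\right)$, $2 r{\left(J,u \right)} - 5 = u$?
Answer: $320048$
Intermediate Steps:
$r{\left(J,u \right)} = \frac{5}{2} + \frac{u}{2}$
$g{\left(U \right)} = 45 U$ ($g{\left(U \right)} = 15 \left(U + 2 U\right) = 15 \cdot 3 U = 45 U$)
$D = 24596$ ($D = -4 + \left(240 + 45 \left(-7\right)\right) \left(-169 - 159\right) = -4 + \left(240 - 315\right) \left(-328\right) = -4 - -24600 = -4 + 24600 = 24596$)
$D r{\left(-11,21 \right)} + 300 = 24596 \left(\frac{5}{2} + \frac{1}{2} \cdot 21\right) + 300 = 24596 \left(\frac{5}{2} + \frac{21}{2}\right) + 300 = 24596 \cdot 13 + 300 = 319748 + 300 = 320048$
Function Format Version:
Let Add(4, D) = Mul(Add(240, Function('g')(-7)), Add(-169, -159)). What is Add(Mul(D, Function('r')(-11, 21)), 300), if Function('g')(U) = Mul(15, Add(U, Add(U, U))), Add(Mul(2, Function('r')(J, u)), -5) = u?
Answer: 320048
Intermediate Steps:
Function('r')(J, u) = Add(Rational(5, 2), Mul(Rational(1, 2), u))
Function('g')(U) = Mul(45, U) (Function('g')(U) = Mul(15, Add(U, Mul(2, U))) = Mul(15, Mul(3, U)) = Mul(45, U))
D = 24596 (D = Add(-4, Mul(Add(240, Mul(45, -7)), Add(-169, -159))) = Add(-4, Mul(Add(240, -315), -328)) = Add(-4, Mul(-75, -328)) = Add(-4, 24600) = 24596)
Add(Mul(D, Function('r')(-11, 21)), 300) = Add(Mul(24596, Add(Rational(5, 2), Mul(Rational(1, 2), 21))), 300) = Add(Mul(24596, Add(Rational(5, 2), Rational(21, 2))), 300) = Add(Mul(24596, 13), 300) = Add(319748, 300) = 320048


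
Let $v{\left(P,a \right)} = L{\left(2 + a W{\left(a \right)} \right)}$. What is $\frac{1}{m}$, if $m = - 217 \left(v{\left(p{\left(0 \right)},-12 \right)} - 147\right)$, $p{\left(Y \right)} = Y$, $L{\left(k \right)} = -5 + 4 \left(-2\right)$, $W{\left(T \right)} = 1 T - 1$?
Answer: $\frac{1}{34720} \approx 2.8802 \cdot 10^{-5}$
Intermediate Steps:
$W{\left(T \right)} = -1 + T$ ($W{\left(T \right)} = T - 1 = -1 + T$)
$L{\left(k \right)} = -13$ ($L{\left(k \right)} = -5 - 8 = -13$)
$v{\left(P,a \right)} = -13$
$m = 34720$ ($m = - 217 \left(-13 - 147\right) = \left(-217\right) \left(-160\right) = 34720$)
$\frac{1}{m} = \frac{1}{34720}$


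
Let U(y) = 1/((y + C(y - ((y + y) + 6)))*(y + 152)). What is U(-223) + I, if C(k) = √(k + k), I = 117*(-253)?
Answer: -103601871722/3499945 + √434/3499945 ≈ -29601.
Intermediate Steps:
I = -29601
C(k) = √2*√k (C(k) = √(2*k) = √2*√k)
U(y) = 1/((152 + y)*(y + √2*√(-6 - y))) (U(y) = 1/((y + √2*√(y - ((y + y) + 6)))*(y + 152)) = 1/((y + √2*√(y - (2*y + 6)))*(152 + y)) = 1/((y + √2*√(y - (6 + 2*y)))*(152 + y)) = 1/((y + √2*√(y + (-6 - 2*y)))*(152 + y)) = 1/((y + √2*√(-6 - y))*(152 + y)) = 1/((152 + y)*(y + √2*√(-6 - y))))
U(-223) + I = 1/((-223)² + 152*(-223) + 152*√2*√(-6 - 1*(-223)) - 223*√2*√(-6 - 1*(-223))) - 29601 = 1/(49729 - 33896 + 152*√2*√(-6 + 223) - 223*√2*√(-6 + 223)) - 29601 = 1/(49729 - 33896 + 152*√2*√217 - 223*√2*√217) - 29601 = 1/(49729 - 33896 + 152*√434 - 223*√434) - 29601 = 1/(15833 - 71*√434) - 29601 = -29601 + 1/(15833 - 71*√434)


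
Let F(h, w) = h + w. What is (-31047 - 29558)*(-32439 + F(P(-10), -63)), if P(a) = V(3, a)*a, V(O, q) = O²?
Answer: 1975238160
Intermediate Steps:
P(a) = 9*a (P(a) = 3²*a = 9*a)
(-31047 - 29558)*(-32439 + F(P(-10), -63)) = (-31047 - 29558)*(-32439 + (9*(-10) - 63)) = -60605*(-32439 + (-90 - 63)) = -60605*(-32439 - 153) = -60605*(-32592) = 1975238160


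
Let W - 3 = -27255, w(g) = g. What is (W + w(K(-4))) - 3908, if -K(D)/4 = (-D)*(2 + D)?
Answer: -31128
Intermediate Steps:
K(D) = 4*D*(2 + D) (K(D) = -4*(-D)*(2 + D) = -(-4)*D*(2 + D) = 4*D*(2 + D))
W = -27252 (W = 3 - 27255 = -27252)
(W + w(K(-4))) - 3908 = (-27252 + 4*(-4)*(2 - 4)) - 3908 = (-27252 + 4*(-4)*(-2)) - 3908 = (-27252 + 32) - 3908 = -27220 - 3908 = -31128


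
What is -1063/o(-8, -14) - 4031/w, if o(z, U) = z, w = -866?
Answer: 476403/3464 ≈ 137.53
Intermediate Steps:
-1063/o(-8, -14) - 4031/w = -1063/(-8) - 4031/(-866) = -1063*(-⅛) - 4031*(-1/866) = 1063/8 + 4031/866 = 476403/3464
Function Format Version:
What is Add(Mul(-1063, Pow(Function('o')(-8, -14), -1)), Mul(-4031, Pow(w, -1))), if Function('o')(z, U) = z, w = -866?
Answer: Rational(476403, 3464) ≈ 137.53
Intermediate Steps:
Add(Mul(-1063, Pow(Function('o')(-8, -14), -1)), Mul(-4031, Pow(w, -1))) = Add(Mul(-1063, Pow(-8, -1)), Mul(-4031, Pow(-866, -1))) = Add(Mul(-1063, Rational(-1, 8)), Mul(-4031, Rational(-1, 866))) = Add(Rational(1063, 8), Rational(4031, 866)) = Rational(476403, 3464)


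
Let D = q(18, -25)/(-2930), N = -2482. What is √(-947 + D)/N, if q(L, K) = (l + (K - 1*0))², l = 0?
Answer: -I*√325269262/1454452 ≈ -0.0124*I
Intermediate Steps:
q(L, K) = K² (q(L, K) = (0 + (K - 1*0))² = (0 + (K + 0))² = (0 + K)² = K²)
D = -125/586 (D = (-25)²/(-2930) = 625*(-1/2930) = -125/586 ≈ -0.21331)
√(-947 + D)/N = √(-947 - 125/586)/(-2482) = √(-555067/586)*(-1/2482) = (I*√325269262/586)*(-1/2482) = -I*√325269262/1454452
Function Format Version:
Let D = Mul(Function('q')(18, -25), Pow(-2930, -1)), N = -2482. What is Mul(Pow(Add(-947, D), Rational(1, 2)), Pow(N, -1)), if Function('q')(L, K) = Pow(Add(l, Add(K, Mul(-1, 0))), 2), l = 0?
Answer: Mul(Rational(-1, 1454452), I, Pow(325269262, Rational(1, 2))) ≈ Mul(-0.012400, I)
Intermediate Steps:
Function('q')(L, K) = Pow(K, 2) (Function('q')(L, K) = Pow(Add(0, Add(K, Mul(-1, 0))), 2) = Pow(Add(0, Add(K, 0)), 2) = Pow(Add(0, K), 2) = Pow(K, 2))
D = Rational(-125, 586) (D = Mul(Pow(-25, 2), Pow(-2930, -1)) = Mul(625, Rational(-1, 2930)) = Rational(-125, 586) ≈ -0.21331)
Mul(Pow(Add(-947, D), Rational(1, 2)), Pow(N, -1)) = Mul(Pow(Add(-947, Rational(-125, 586)), Rational(1, 2)), Pow(-2482, -1)) = Mul(Pow(Rational(-555067, 586), Rational(1, 2)), Rational(-1, 2482)) = Mul(Mul(Rational(1, 586), I, Pow(325269262, Rational(1, 2))), Rational(-1, 2482)) = Mul(Rational(-1, 1454452), I, Pow(325269262, Rational(1, 2)))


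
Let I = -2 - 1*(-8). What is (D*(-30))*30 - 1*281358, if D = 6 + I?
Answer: -292158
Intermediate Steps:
I = 6 (I = -2 + 8 = 6)
D = 12 (D = 6 + 6 = 12)
(D*(-30))*30 - 1*281358 = (12*(-30))*30 - 1*281358 = -360*30 - 281358 = -10800 - 281358 = -292158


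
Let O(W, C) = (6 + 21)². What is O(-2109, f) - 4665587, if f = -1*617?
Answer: -4664858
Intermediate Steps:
f = -617
O(W, C) = 729 (O(W, C) = 27² = 729)
O(-2109, f) - 4665587 = 729 - 4665587 = -4664858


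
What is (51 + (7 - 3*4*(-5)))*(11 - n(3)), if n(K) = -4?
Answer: 1770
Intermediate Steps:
(51 + (7 - 3*4*(-5)))*(11 - n(3)) = (51 + (7 - 3*4*(-5)))*(11 - 1*(-4)) = (51 + (7 - 12*(-5)))*(11 + 4) = (51 + (7 + 60))*15 = (51 + 67)*15 = 118*15 = 1770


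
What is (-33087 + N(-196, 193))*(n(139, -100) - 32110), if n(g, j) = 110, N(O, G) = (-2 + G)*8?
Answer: 1009888000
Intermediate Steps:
N(O, G) = -16 + 8*G
(-33087 + N(-196, 193))*(n(139, -100) - 32110) = (-33087 + (-16 + 8*193))*(110 - 32110) = (-33087 + (-16 + 1544))*(-32000) = (-33087 + 1528)*(-32000) = -31559*(-32000) = 1009888000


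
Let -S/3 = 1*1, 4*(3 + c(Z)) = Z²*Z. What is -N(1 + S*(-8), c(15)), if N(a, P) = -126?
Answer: 126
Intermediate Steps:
c(Z) = -3 + Z³/4 (c(Z) = -3 + (Z²*Z)/4 = -3 + Z³/4)
S = -3 ≈ -3.0000
-N(1 + S*(-8), c(15)) = -1*(-126) = 126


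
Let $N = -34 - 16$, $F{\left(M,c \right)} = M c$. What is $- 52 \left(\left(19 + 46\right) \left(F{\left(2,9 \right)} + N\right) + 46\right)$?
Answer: $105768$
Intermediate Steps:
$N = -50$
$- 52 \left(\left(19 + 46\right) \left(F{\left(2,9 \right)} + N\right) + 46\right) = - 52 \left(\left(19 + 46\right) \left(2 \cdot 9 - 50\right) + 46\right) = - 52 \left(65 \left(18 - 50\right) + 46\right) = - 52 \left(65 \left(-32\right) + 46\right) = - 52 \left(-2080 + 46\right) = \left(-52\right) \left(-2034\right) = 105768$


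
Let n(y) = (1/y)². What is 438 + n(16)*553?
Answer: 112681/256 ≈ 440.16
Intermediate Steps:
n(y) = y⁻²
438 + n(16)*553 = 438 + 553/16² = 438 + (1/256)*553 = 438 + 553/256 = 112681/256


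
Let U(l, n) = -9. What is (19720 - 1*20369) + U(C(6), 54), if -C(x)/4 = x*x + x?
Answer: -658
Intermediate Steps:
C(x) = -4*x - 4*x² (C(x) = -4*(x*x + x) = -4*(x² + x) = -4*(x + x²) = -4*x - 4*x²)
(19720 - 1*20369) + U(C(6), 54) = (19720 - 1*20369) - 9 = (19720 - 20369) - 9 = -649 - 9 = -658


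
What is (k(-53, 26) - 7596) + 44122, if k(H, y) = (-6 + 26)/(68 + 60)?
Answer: 1168837/32 ≈ 36526.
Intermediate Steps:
k(H, y) = 5/32 (k(H, y) = 20/128 = 20*(1/128) = 5/32)
(k(-53, 26) - 7596) + 44122 = (5/32 - 7596) + 44122 = -243067/32 + 44122 = 1168837/32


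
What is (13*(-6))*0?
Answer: 0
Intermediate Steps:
(13*(-6))*0 = -78*0 = 0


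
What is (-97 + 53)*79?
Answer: -3476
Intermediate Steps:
(-97 + 53)*79 = -44*79 = -3476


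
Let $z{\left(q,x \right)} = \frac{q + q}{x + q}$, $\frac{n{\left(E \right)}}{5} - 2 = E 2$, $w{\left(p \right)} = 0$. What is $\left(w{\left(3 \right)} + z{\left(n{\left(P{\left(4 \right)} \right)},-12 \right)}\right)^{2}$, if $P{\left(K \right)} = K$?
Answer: $\frac{2500}{361} \approx 6.9252$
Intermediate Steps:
$n{\left(E \right)} = 10 + 10 E$ ($n{\left(E \right)} = 10 + 5 E 2 = 10 + 5 \cdot 2 E = 10 + 10 E$)
$z{\left(q,x \right)} = \frac{2 q}{q + x}$
$\left(w{\left(3 \right)} + z{\left(n{\left(P{\left(4 \right)} \right)},-12 \right)}\right)^{2} = \left(0 + \frac{2 \left(10 + 10 \cdot 4\right)}{\left(10 + 10 \cdot 4\right) - 12}\right)^{2} = \left(0 + \frac{2 \left(10 + 40\right)}{\left(10 + 40\right) - 12}\right)^{2} = \left(0 + 2 \cdot 50 \frac{1}{50 - 12}\right)^{2} = \left(0 + 2 \cdot 50 \cdot \frac{1}{38}\right)^{2} = \left(0 + \frac{50}{19}\right)^{2} = \left(\frac{50}{19}\right)^{2} = \frac{2500}{361}$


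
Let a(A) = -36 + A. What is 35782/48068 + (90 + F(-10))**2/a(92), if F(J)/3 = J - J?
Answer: 12229831/84119 ≈ 145.39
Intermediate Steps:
F(J) = 0 (F(J) = 3*(J - J) = 3*0 = 0)
35782/48068 + (90 + F(-10))**2/a(92) = 35782/48068 + (90 + 0)**2/(-36 + 92) = 35782*(1/48068) + 90**2/56 = 17891/24034 + 8100*(1/56) = 17891/24034 + 2025/14 = 12229831/84119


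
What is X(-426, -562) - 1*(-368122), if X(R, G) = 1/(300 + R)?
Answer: 46383371/126 ≈ 3.6812e+5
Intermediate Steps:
X(-426, -562) - 1*(-368122) = 1/(300 - 426) - 1*(-368122) = 1/(-126) + 368122 = -1/126 + 368122 = 46383371/126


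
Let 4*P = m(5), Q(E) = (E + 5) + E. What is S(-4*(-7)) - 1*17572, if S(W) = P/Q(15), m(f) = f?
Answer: -492015/28 ≈ -17572.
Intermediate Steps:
Q(E) = 5 + 2*E (Q(E) = (5 + E) + E = 5 + 2*E)
P = 5/4 (P = (1/4)*5 = 5/4 ≈ 1.2500)
S(W) = 1/28 (S(W) = 5/(4*(5 + 2*15)) = 5/(4*(5 + 30)) = (5/4)/35 = (5/4)*(1/35) = 1/28)
S(-4*(-7)) - 1*17572 = 1/28 - 1*17572 = 1/28 - 17572 = -492015/28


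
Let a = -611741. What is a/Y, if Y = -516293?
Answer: 611741/516293 ≈ 1.1849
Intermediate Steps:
a/Y = -611741/(-516293) = -611741*(-1/516293) = 611741/516293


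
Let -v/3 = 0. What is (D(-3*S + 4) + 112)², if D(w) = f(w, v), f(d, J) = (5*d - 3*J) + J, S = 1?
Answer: 13689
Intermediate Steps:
v = 0 (v = -3*0 = 0)
f(d, J) = -2*J + 5*d (f(d, J) = (-3*J + 5*d) + J = -2*J + 5*d)
D(w) = 5*w (D(w) = -2*0 + 5*w = 0 + 5*w = 5*w)
(D(-3*S + 4) + 112)² = (5*(-3*1 + 4) + 112)² = (5*(-3 + 4) + 112)² = (5*1 + 112)² = (5 + 112)² = 117² = 13689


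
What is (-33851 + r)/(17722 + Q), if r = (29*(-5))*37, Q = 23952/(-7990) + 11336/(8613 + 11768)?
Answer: -1596524438760/721381786027 ≈ -2.2131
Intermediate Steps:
Q = -198795536/81422095 (Q = 23952*(-1/7990) + 11336/20381 = -11976/3995 + 11336*(1/20381) = -11976/3995 + 11336/20381 = -198795536/81422095 ≈ -2.4415)
r = -5365 (r = -145*37 = -5365)
(-33851 + r)/(17722 + Q) = (-33851 - 5365)/(17722 - 198795536/81422095) = -39216/1442763572054/81422095 = -39216*81422095/1442763572054 = -1596524438760/721381786027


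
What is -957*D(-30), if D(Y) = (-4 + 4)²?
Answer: 0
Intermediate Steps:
D(Y) = 0 (D(Y) = 0² = 0)
-957*D(-30) = -957*0 = 0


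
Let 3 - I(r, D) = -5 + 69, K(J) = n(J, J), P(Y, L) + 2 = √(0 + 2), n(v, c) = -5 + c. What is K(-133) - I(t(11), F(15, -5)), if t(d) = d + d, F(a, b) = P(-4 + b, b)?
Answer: -77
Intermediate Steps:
P(Y, L) = -2 + √2 (P(Y, L) = -2 + √(0 + 2) = -2 + √2)
F(a, b) = -2 + √2
K(J) = -5 + J
t(d) = 2*d
I(r, D) = -61 (I(r, D) = 3 - (-5 + 69) = 3 - 1*64 = 3 - 64 = -61)
K(-133) - I(t(11), F(15, -5)) = (-5 - 133) - 1*(-61) = -138 + 61 = -77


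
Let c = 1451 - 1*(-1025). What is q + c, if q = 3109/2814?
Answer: 6970573/2814 ≈ 2477.1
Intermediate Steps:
c = 2476 (c = 1451 + 1025 = 2476)
q = 3109/2814 (q = 3109*(1/2814) = 3109/2814 ≈ 1.1048)
q + c = 3109/2814 + 2476 = 6970573/2814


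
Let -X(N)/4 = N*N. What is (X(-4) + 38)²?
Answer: 676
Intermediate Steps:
X(N) = -4*N² (X(N) = -4*N*N = -4*N²)
(X(-4) + 38)² = (-4*(-4)² + 38)² = (-4*16 + 38)² = (-64 + 38)² = (-26)² = 676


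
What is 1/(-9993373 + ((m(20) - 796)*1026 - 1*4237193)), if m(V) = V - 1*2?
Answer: -1/15028794 ≈ -6.6539e-8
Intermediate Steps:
m(V) = -2 + V (m(V) = V - 2 = -2 + V)
1/(-9993373 + ((m(20) - 796)*1026 - 1*4237193)) = 1/(-9993373 + (((-2 + 20) - 796)*1026 - 1*4237193)) = 1/(-9993373 + ((18 - 796)*1026 - 4237193)) = 1/(-9993373 + (-778*1026 - 4237193)) = 1/(-9993373 + (-798228 - 4237193)) = 1/(-9993373 - 5035421) = 1/(-15028794) = -1/15028794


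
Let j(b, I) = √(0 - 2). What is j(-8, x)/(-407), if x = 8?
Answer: -I*√2/407 ≈ -0.0034747*I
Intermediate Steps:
j(b, I) = I*√2 (j(b, I) = √(-2) = I*√2)
j(-8, x)/(-407) = (I*√2)/(-407) = (I*√2)*(-1/407) = -I*√2/407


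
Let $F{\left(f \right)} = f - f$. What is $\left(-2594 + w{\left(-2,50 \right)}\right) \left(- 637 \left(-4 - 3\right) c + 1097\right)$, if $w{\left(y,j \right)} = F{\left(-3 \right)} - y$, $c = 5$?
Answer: $-60632064$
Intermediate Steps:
$F{\left(f \right)} = 0$
$w{\left(y,j \right)} = - y$ ($w{\left(y,j \right)} = 0 - y = - y$)
$\left(-2594 + w{\left(-2,50 \right)}\right) \left(- 637 \left(-4 - 3\right) c + 1097\right) = \left(-2594 - -2\right) \left(- 637 \left(-4 - 3\right) 5 + 1097\right) = \left(-2594 + 2\right) \left(- 637 \left(\left(-7\right) 5\right) + 1097\right) = - 2592 \left(\left(-637\right) \left(-35\right) + 1097\right) = - 2592 \left(22295 + 1097\right) = \left(-2592\right) 23392 = -60632064$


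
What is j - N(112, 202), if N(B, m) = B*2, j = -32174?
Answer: -32398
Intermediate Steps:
N(B, m) = 2*B
j - N(112, 202) = -32174 - 2*112 = -32174 - 1*224 = -32174 - 224 = -32398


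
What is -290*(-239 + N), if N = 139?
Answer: 29000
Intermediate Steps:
-290*(-239 + N) = -290*(-239 + 139) = -290*(-100) = 29000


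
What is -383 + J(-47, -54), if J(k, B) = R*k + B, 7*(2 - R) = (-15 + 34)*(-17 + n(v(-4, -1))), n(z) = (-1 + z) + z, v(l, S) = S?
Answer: -21577/7 ≈ -3082.4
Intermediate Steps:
n(z) = -1 + 2*z
R = 394/7 (R = 2 - (-15 + 34)*(-17 + (-1 + 2*(-1)))/7 = 2 - 19*(-17 + (-1 - 2))/7 = 2 - 19*(-17 - 3)/7 = 2 - 19*(-20)/7 = 2 - ⅐*(-380) = 2 + 380/7 = 394/7 ≈ 56.286)
J(k, B) = B + 394*k/7 (J(k, B) = 394*k/7 + B = B + 394*k/7)
-383 + J(-47, -54) = -383 + (-54 + (394/7)*(-47)) = -383 + (-54 - 18518/7) = -383 - 18896/7 = -21577/7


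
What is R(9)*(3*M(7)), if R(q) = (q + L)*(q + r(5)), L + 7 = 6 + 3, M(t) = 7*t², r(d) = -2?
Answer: 79233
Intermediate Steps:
L = 2 (L = -7 + (6 + 3) = -7 + 9 = 2)
R(q) = (-2 + q)*(2 + q) (R(q) = (q + 2)*(q - 2) = (2 + q)*(-2 + q) = (-2 + q)*(2 + q))
R(9)*(3*M(7)) = (-4 + 9²)*(3*(7*7²)) = (-4 + 81)*(3*(7*49)) = 77*(3*343) = 77*1029 = 79233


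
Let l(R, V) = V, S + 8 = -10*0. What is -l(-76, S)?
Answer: 8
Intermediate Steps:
S = -8 (S = -8 - 10*0 = -8 + 0 = -8)
-l(-76, S) = -1*(-8) = 8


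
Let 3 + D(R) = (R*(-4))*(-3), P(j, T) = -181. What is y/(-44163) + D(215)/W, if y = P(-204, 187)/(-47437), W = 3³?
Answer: 199952315200/2094960231 ≈ 95.444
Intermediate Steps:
W = 27
D(R) = -3 + 12*R (D(R) = -3 + (R*(-4))*(-3) = -3 - 4*R*(-3) = -3 + 12*R)
y = 181/47437 (y = -181/(-47437) = -181*(-1/47437) = 181/47437 ≈ 0.0038156)
y/(-44163) + D(215)/W = (181/47437)/(-44163) + (-3 + 12*215)/27 = (181/47437)*(-1/44163) + (-3 + 2580)*(1/27) = -181/2094960231 + 2577*(1/27) = -181/2094960231 + 859/9 = 199952315200/2094960231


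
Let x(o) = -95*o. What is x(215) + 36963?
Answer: 16538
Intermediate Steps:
x(215) + 36963 = -95*215 + 36963 = -20425 + 36963 = 16538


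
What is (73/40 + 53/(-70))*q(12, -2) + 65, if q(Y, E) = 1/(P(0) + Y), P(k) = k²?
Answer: 218699/3360 ≈ 65.089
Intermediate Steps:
q(Y, E) = 1/Y (q(Y, E) = 1/(0² + Y) = 1/(0 + Y) = 1/Y)
(73/40 + 53/(-70))*q(12, -2) + 65 = (73/40 + 53/(-70))/12 + 65 = (73*(1/40) + 53*(-1/70))*(1/12) + 65 = (73/40 - 53/70)*(1/12) + 65 = (299/280)*(1/12) + 65 = 299/3360 + 65 = 218699/3360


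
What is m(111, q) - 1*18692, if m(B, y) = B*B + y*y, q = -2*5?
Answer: -6271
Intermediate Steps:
q = -10
m(B, y) = B**2 + y**2
m(111, q) - 1*18692 = (111**2 + (-10)**2) - 1*18692 = (12321 + 100) - 18692 = 12421 - 18692 = -6271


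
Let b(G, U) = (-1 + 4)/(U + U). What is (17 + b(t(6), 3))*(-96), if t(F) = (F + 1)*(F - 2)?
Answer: -1680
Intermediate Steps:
t(F) = (1 + F)*(-2 + F)
b(G, U) = 3/(2*U) (b(G, U) = 3/((2*U)) = 3*(1/(2*U)) = 3/(2*U))
(17 + b(t(6), 3))*(-96) = (17 + (3/2)/3)*(-96) = (17 + (3/2)*(⅓))*(-96) = (17 + ½)*(-96) = (35/2)*(-96) = -1680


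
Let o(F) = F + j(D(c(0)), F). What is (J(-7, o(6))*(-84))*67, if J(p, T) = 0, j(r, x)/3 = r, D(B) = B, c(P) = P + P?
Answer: 0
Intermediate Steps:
c(P) = 2*P
j(r, x) = 3*r
o(F) = F (o(F) = F + 3*(2*0) = F + 3*0 = F + 0 = F)
(J(-7, o(6))*(-84))*67 = (0*(-84))*67 = 0*67 = 0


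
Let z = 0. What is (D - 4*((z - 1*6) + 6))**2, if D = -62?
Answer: 3844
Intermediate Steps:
(D - 4*((z - 1*6) + 6))**2 = (-62 - 4*((0 - 1*6) + 6))**2 = (-62 - 4*((0 - 6) + 6))**2 = (-62 - 4*(-6 + 6))**2 = (-62 - 4*0)**2 = (-62 + 0)**2 = (-62)**2 = 3844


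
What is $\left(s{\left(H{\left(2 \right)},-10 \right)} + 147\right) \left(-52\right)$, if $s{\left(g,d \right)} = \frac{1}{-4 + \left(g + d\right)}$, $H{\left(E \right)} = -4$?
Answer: $- \frac{68770}{9} \approx -7641.1$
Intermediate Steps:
$s{\left(g,d \right)} = \frac{1}{-4 + d + g}$ ($s{\left(g,d \right)} = \frac{1}{-4 + \left(d + g\right)} = \frac{1}{-4 + d + g}$)
$\left(s{\left(H{\left(2 \right)},-10 \right)} + 147\right) \left(-52\right) = \left(\frac{1}{-4 - 10 - 4} + 147\right) \left(-52\right) = \left(\frac{1}{-18} + 147\right) \left(-52\right) = \left(- \frac{1}{18} + 147\right) \left(-52\right) = \frac{2645}{18} \left(-52\right) = - \frac{68770}{9}$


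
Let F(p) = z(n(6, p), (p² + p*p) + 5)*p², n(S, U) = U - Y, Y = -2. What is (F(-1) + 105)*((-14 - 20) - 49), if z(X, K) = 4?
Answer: -9047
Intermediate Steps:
n(S, U) = 2 + U (n(S, U) = U - 1*(-2) = U + 2 = 2 + U)
F(p) = 4*p²
(F(-1) + 105)*((-14 - 20) - 49) = (4*(-1)² + 105)*((-14 - 20) - 49) = (4*1 + 105)*(-34 - 49) = (4 + 105)*(-83) = 109*(-83) = -9047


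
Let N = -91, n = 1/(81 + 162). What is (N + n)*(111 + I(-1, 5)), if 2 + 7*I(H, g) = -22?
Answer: -5550112/567 ≈ -9788.6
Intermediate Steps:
I(H, g) = -24/7 (I(H, g) = -2/7 + (⅐)*(-22) = -2/7 - 22/7 = -24/7)
n = 1/243 ≈ 0.0041152
(N + n)*(111 + I(-1, 5)) = (-91 + 1/243)*(111 - 24/7) = -22112/243*753/7 = -5550112/567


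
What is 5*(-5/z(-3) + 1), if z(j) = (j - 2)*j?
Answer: 10/3 ≈ 3.3333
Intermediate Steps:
z(j) = j*(-2 + j) (z(j) = (-2 + j)*j = j*(-2 + j))
5*(-5/z(-3) + 1) = 5*(-5/(-3*(-2 - 3)) + 1) = 5*(-5/(-3*(-5)) + 1) = 5*(-5/15 + 1) = 5*((1/15)*(-5) + 1) = 5*(-⅓ + 1) = 5*(⅔) = 10/3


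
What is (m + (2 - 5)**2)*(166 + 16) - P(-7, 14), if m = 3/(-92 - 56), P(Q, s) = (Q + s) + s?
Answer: 119385/74 ≈ 1613.3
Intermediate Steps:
P(Q, s) = Q + 2*s
m = -3/148 (m = 3/(-148) = 3*(-1/148) = -3/148 ≈ -0.020270)
(m + (2 - 5)**2)*(166 + 16) - P(-7, 14) = (-3/148 + (2 - 5)**2)*(166 + 16) - (-7 + 2*14) = (-3/148 + (-3)**2)*182 - (-7 + 28) = (-3/148 + 9)*182 - 1*21 = (1329/148)*182 - 21 = 120939/74 - 21 = 119385/74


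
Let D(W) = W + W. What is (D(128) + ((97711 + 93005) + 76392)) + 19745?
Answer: 287109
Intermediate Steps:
D(W) = 2*W
(D(128) + ((97711 + 93005) + 76392)) + 19745 = (2*128 + ((97711 + 93005) + 76392)) + 19745 = (256 + (190716 + 76392)) + 19745 = (256 + 267108) + 19745 = 267364 + 19745 = 287109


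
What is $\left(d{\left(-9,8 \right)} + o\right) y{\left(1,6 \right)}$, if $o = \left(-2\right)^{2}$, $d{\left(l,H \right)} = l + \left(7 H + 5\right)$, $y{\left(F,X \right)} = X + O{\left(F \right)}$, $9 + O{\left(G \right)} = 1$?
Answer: $-112$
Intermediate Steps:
$O{\left(G \right)} = -8$ ($O{\left(G \right)} = -9 + 1 = -8$)
$y{\left(F,X \right)} = -8 + X$ ($y{\left(F,X \right)} = X - 8 = -8 + X$)
$d{\left(l,H \right)} = 5 + l + 7 H$ ($d{\left(l,H \right)} = l + \left(5 + 7 H\right) = 5 + l + 7 H$)
$o = 4$
$\left(d{\left(-9,8 \right)} + o\right) y{\left(1,6 \right)} = \left(\left(5 - 9 + 7 \cdot 8\right) + 4\right) \left(-8 + 6\right) = \left(\left(5 - 9 + 56\right) + 4\right) \left(-2\right) = \left(52 + 4\right) \left(-2\right) = 56 \left(-2\right) = -112$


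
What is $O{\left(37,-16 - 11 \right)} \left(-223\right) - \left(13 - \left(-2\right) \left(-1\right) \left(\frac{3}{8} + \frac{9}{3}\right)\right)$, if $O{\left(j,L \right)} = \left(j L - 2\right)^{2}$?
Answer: $- \frac{893784917}{4} \approx -2.2345 \cdot 10^{8}$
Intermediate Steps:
$O{\left(j,L \right)} = \left(-2 + L j\right)^{2}$ ($O{\left(j,L \right)} = \left(L j - 2\right)^{2} = \left(-2 + L j\right)^{2}$)
$O{\left(37,-16 - 11 \right)} \left(-223\right) - \left(13 - \left(-2\right) \left(-1\right) \left(\frac{3}{8} + \frac{9}{3}\right)\right) = \left(-2 + \left(-16 - 11\right) 37\right)^{2} \left(-223\right) - \left(13 - \left(-2\right) \left(-1\right) \left(\frac{3}{8} + \frac{9}{3}\right)\right) = \left(-2 - 999\right)^{2} \left(-223\right) - \left(13 - 2 \left(3 \cdot \frac{1}{8} + 9 \cdot \frac{1}{3}\right)\right) = \left(-2 - 999\right)^{2} \left(-223\right) - \left(13 - 2 \left(\frac{3}{8} + 3\right)\right) = \left(-1001\right)^{2} \left(-223\right) + \left(-13 + 2 \cdot \frac{27}{8}\right) = 1002001 \left(-223\right) + \left(-13 + \frac{27}{4}\right) = -223446223 - \frac{25}{4} = - \frac{893784917}{4}$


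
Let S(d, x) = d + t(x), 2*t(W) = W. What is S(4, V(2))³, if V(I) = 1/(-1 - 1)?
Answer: 3375/64 ≈ 52.734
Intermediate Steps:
V(I) = -½ (V(I) = 1/(-2) = -½)
t(W) = W/2
S(d, x) = d + x/2
S(4, V(2))³ = (4 + (½)*(-½))³ = (4 - ¼)³ = (15/4)³ = 3375/64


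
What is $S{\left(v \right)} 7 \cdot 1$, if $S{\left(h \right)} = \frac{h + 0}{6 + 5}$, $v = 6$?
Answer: $\frac{42}{11} \approx 3.8182$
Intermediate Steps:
$S{\left(h \right)} = \frac{h}{11}$
$S{\left(v \right)} 7 \cdot 1 = \frac{1}{11} \cdot 6 \cdot 7 \cdot 1 = \frac{6}{11} \cdot 7 \cdot 1 = \frac{42}{11} \cdot 1 = \frac{42}{11}$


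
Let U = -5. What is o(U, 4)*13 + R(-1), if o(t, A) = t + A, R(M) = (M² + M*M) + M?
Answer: -12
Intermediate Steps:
R(M) = M + 2*M² (R(M) = (M² + M²) + M = 2*M² + M = M + 2*M²)
o(t, A) = A + t
o(U, 4)*13 + R(-1) = (4 - 5)*13 - (1 + 2*(-1)) = -1*13 - (1 - 2) = -13 - 1*(-1) = -13 + 1 = -12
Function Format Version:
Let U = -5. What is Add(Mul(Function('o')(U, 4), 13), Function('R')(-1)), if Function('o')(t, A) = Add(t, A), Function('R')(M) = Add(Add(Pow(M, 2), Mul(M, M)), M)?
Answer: -12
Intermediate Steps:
Function('R')(M) = Add(M, Mul(2, Pow(M, 2))) (Function('R')(M) = Add(Add(Pow(M, 2), Pow(M, 2)), M) = Add(Mul(2, Pow(M, 2)), M) = Add(M, Mul(2, Pow(M, 2))))
Function('o')(t, A) = Add(A, t)
Add(Mul(Function('o')(U, 4), 13), Function('R')(-1)) = Add(Mul(Add(4, -5), 13), Mul(-1, Add(1, Mul(2, -1)))) = Add(Mul(-1, 13), Mul(-1, Add(1, -2))) = Add(-13, Mul(-1, -1)) = Add(-13, 1) = -12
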